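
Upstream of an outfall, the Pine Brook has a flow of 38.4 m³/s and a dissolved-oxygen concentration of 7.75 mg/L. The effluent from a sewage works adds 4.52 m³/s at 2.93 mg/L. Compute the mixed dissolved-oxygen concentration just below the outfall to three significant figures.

7.24 mg/L

Flow-weighted mixing: C = (Q_r C_r + Q_w C_w)/(Q_r + Q_w)
= (38.4×7.75 + 4.52×2.93)/(38.4 + 4.52) = 310.8/42.92 = 7.242 mg/L.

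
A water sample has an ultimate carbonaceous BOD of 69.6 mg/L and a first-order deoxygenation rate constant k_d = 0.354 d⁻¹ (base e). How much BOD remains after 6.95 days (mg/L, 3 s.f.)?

L ≈ 5.94 mg/L

L_t = L₀ e^(−k_d t) = 69.6 × e^(−0.354×6.95) = 69.6 × 0.08541 = 5.944 mg/L.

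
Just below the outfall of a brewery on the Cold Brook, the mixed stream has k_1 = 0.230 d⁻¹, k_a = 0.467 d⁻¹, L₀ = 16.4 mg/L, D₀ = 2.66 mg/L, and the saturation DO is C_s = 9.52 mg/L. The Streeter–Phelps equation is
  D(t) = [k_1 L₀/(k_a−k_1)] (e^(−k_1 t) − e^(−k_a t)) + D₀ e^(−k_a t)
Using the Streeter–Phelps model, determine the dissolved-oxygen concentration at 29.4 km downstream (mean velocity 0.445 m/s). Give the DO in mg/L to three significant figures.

Travel time t = x/v = 29.4 km / (0.445 m/s) = 29400 m / 0.445 m/s = 66070 s = 0.7647 d.
k_1 L₀/(k_a−k_1) = 0.230×16.4/(0.467−0.230) = 3.772/0.2370 = 15.92 mg/L.
e^(−k_1 t) = e^(−0.230×0.7647) = 0.8387; e^(−k_a t) = e^(−0.467×0.7647) = 0.6997.
D = 15.92 × (0.8387 − 0.6997) + 2.66 × 0.6997 = 2.213 + 1.861 = 4.074 mg/L.
DO = C_s − D = 9.52 − 4.074 = 5.446 mg/L.

DO ≈ 5.45 mg/L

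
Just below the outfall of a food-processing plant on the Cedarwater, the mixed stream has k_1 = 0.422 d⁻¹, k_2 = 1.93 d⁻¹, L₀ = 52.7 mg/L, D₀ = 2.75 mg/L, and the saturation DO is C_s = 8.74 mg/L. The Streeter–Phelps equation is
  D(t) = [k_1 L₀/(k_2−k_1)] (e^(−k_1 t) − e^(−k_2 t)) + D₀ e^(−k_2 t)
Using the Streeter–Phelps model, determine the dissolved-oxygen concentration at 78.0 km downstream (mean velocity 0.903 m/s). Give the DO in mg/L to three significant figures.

DO ≈ 0.811 mg/L

Travel time t = x/v = 78.0 km / (0.903 m/s) = 78000 m / 0.903 m/s = 86380 s = 0.9998 d.
k_1 L₀/(k_2−k_1) = 0.422×52.7/(1.93−0.422) = 22.24/1.508 = 14.75 mg/L.
e^(−k_1 t) = e^(−0.422×0.9998) = 0.6558; e^(−k_2 t) = e^(−1.93×0.9998) = 0.1452.
D = 14.75 × (0.6558 − 0.1452) + 2.75 × 0.1452 = 7.530 + 0.3993 = 7.929 mg/L.
DO = C_s − D = 8.74 − 7.929 = 0.8107 mg/L.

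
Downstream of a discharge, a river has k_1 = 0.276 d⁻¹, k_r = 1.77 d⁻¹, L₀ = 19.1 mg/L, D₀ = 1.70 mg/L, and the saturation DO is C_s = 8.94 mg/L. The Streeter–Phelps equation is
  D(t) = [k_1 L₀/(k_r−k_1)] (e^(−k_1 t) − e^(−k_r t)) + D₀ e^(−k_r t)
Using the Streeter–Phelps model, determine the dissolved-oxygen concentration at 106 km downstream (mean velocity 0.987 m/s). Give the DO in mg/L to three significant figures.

Travel time t = x/v = 106 km / (0.987 m/s) = 106000 m / 0.987 m/s = 107400 s = 1.243 d.
k_1 L₀/(k_r−k_1) = 0.276×19.1/(1.77−0.276) = 5.272/1.494 = 3.529 mg/L.
e^(−k_1 t) = e^(−0.276×1.243) = 0.7096; e^(−k_r t) = e^(−1.77×1.243) = 0.1108.
D = 3.529 × (0.7096 − 0.1108) + 1.70 × 0.1108 = 2.113 + 0.1883 = 2.301 mg/L.
DO = C_s − D = 8.94 − 2.301 = 6.639 mg/L.

DO ≈ 6.64 mg/L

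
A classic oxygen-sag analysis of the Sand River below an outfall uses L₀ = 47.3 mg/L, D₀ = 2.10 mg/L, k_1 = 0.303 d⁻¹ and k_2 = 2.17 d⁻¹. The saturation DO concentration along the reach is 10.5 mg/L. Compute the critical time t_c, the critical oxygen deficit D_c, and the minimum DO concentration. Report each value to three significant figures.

t_c ≈ 0.883 d; D_c ≈ 5.05 mg/L; min DO ≈ 5.45 mg/L

With k_2/k_1 = 7.162 and 1 − D₀(k_2−k_1)/(k_1 L₀) = 0.7264,
t_c = ln(7.162 × 0.7264) / (2.17 − 0.303) = ln(5.203) / 1.867 = 1.649/1.867 = 0.8833 d.
L(t_c) = L₀ e^(−k_1 t_c) = 47.3 × 0.7652 = 36.19 mg/L, and at the critical point k_2 D_c = k_1 L, so D_c = (0.303/2.17) × 36.19 = 5.054 mg/L.
Minimum DO = C_s − D_c = 10.5 − 5.054 = 5.446 mg/L.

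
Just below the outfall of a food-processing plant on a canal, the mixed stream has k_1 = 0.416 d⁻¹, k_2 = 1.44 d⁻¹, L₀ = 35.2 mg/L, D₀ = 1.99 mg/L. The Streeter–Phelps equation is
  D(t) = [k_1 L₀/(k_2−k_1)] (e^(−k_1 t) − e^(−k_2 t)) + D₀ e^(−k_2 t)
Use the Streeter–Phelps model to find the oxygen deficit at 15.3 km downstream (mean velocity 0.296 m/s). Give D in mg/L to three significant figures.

D ≈ 5.95 mg/L

Travel time t = x/v = 15.3 km / (0.296 m/s) = 15300 m / 0.296 m/s = 51690 s = 0.5983 d.
k_1 L₀/(k_2−k_1) = 0.416×35.2/(1.44−0.416) = 14.64/1.024 = 14.30 mg/L.
e^(−k_1 t) = e^(−0.416×0.5983) = 0.7797; e^(−k_2 t) = e^(−1.44×0.5983) = 0.4225.
D = 14.30 × (0.7797 − 0.4225) + 1.99 × 0.4225 = 5.107 + 0.8408 = 5.948 mg/L.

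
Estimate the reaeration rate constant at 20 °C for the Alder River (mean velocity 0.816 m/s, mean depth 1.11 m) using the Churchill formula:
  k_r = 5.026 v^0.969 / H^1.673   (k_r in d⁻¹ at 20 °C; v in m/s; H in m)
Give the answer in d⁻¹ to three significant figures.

k_r ≈ 3.47 d⁻¹

k_r = 5.026 × 0.816^0.969 / 1.11^1.673 = 5.026 × 0.8212 / 1.191 = 3.466 d⁻¹.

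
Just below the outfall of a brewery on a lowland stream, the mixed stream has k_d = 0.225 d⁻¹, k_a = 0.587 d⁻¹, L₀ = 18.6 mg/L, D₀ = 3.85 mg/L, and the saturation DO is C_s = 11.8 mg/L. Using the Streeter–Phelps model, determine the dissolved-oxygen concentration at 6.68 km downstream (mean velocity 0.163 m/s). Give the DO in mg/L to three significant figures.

DO ≈ 7.25 mg/L

Travel time t = x/v = 6.68 km / (0.163 m/s) = 6680 m / 0.163 m/s = 40980 s = 0.4743 d.
k_d L₀/(k_a−k_d) = 0.225×18.6/(0.587−0.225) = 4.185/0.3620 = 11.56 mg/L.
e^(−k_d t) = e^(−0.225×0.4743) = 0.8988; e^(−k_a t) = e^(−0.587×0.4743) = 0.7570.
D = 11.56 × (0.8988 − 0.7570) + 3.85 × 0.7570 = 1.639 + 2.914 = 4.554 mg/L.
DO = C_s − D = 11.8 − 4.554 = 7.246 mg/L.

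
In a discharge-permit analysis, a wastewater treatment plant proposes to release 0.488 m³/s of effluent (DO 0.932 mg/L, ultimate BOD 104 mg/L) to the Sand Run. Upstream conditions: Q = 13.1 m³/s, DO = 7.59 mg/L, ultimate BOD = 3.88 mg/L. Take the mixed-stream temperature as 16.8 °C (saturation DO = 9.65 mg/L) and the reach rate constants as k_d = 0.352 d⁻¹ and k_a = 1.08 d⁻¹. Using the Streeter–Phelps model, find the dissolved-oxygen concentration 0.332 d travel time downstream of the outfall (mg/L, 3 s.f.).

DO ≈ 7.35 mg/L

Mixed DO = (13.1×7.59 + 0.488×0.932)/(13.1+0.488) = 99.88/13.59 = 7.351 mg/L.
Mixed L₀ = (13.1×3.88 + 0.488×104)/(13.59) = 101.6/13.59 = 7.476 mg/L.
Initial deficit D₀ = C_s − DO₀ = 9.65 − 7.351 = 2.299 mg/L.
D(0.332) = [0.352×7.476/(1.08−0.352)](e^(−0.352×0.332) − e^(−1.08×0.332)) + 2.299 e^(−1.08×0.332)
= 3.615 × (0.8897 − 0.6987) + 2.299 × 0.6987 = 2.297 mg/L.
DO = 9.65 − 2.297 = 7.353 mg/L.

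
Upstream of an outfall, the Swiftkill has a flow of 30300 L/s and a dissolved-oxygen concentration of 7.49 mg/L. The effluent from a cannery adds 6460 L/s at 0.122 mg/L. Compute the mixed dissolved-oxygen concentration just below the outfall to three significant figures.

6.20 mg/L

Flow-weighted mixing: C = (Q_r C_r + Q_w C_w)/(Q_r + Q_w)
= (30300×7.49 + 6460×0.122)/(30300 + 6460) = 227700/36760 = 6.195 mg/L.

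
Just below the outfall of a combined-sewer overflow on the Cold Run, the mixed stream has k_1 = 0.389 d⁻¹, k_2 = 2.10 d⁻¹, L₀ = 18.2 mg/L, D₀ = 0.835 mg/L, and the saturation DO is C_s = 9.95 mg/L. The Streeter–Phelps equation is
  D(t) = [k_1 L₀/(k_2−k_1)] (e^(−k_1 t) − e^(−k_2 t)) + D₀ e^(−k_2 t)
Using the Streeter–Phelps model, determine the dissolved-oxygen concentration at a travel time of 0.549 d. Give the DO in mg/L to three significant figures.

k_1 L₀/(k_2−k_1) = 0.389×18.2/(2.10−0.389) = 7.080/1.711 = 4.138 mg/L.
e^(−k_1 t) = e^(−0.389×0.5490) = 0.8077; e^(−k_2 t) = e^(−2.10×0.5490) = 0.3157.
D = 4.138 × (0.8077 − 0.3157) + 0.835 × 0.3157 = 2.036 + 0.2636 = 2.299 mg/L.
DO = C_s − D = 9.95 − 2.299 = 7.651 mg/L.

DO ≈ 7.65 mg/L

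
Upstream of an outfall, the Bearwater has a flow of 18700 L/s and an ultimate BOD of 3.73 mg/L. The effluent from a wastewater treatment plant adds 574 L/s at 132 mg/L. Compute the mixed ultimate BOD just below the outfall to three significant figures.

Flow-weighted mixing: C = (Q_r C_r + Q_w C_w)/(Q_r + Q_w)
= (18700×3.73 + 574×132)/(18700 + 574) = 145500/19270 = 7.550 mg/L.

7.55 mg/L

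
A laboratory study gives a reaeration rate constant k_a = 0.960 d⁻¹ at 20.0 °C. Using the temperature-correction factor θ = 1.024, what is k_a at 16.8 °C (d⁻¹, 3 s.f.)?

k_a ≈ 0.890 d⁻¹

k_a(T₂) = k_a(T₁) · θ^(T₂−T₁) = 0.960 × 1.024^(16.8−20.0)
= 0.960 × 1.024^-3.20 = 0.960 × 0.9269 = 0.8898 d⁻¹.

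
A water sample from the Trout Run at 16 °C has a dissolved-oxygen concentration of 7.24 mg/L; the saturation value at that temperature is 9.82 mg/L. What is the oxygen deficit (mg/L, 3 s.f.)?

D ≈ 2.58 mg/L

D = C_s − C = 9.82 − 7.24 = 2.58 mg/L.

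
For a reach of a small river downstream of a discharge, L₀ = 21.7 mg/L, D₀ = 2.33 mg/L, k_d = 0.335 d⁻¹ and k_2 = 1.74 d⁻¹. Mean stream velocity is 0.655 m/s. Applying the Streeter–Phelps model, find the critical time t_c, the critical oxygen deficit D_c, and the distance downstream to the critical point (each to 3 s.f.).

t_c ≈ 0.747 d; D_c ≈ 3.25 mg/L; x_c ≈ 42.3 km

At the critical point dD/dt = 0, so k_d L₀ e^(−k_d t) = k_2 D. Substituting D(t) from the Streeter–Phelps equation and solving for t gives
t_c = ln[(k_2/k_d)(1 − D₀(k_2−k_d)/(k_d L₀))] / (k_2−k_d).
Here k_2−k_d = 1.405 d⁻¹ and 1 − D₀(k_2−k_d)/(k_d L₀) = 1 − 2.33×1.405/(0.335×21.7) = 0.5497, so
t_c = ln(5.194 × 0.5497) / 1.405 = 1.049 / 1.405 = 0.7467 d.
L(t_c) = L₀ e^(−k_d t_c) = 21.7 × 0.7787 = 16.90 mg/L, and at the critical point k_2 D_c = k_d L, so D_c = (0.335/1.74) × 16.90 = 3.253 mg/L.
x_c = v t_c = 0.655 m/s × 0.7467 d × 86400 s/d = 42260 m ≈ 42.3 km.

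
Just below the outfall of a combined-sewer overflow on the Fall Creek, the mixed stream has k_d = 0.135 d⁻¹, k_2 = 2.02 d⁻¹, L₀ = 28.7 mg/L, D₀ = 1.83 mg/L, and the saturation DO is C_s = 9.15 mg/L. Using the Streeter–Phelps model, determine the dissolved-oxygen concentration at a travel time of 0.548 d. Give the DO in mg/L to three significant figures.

k_d L₀/(k_2−k_d) = 0.135×28.7/(2.02−0.135) = 3.875/1.885 = 2.055 mg/L.
e^(−k_d t) = e^(−0.135×0.5480) = 0.9287; e^(−k_2 t) = e^(−2.02×0.5480) = 0.3306.
D = 2.055 × (0.9287 − 0.3306) + 1.83 × 0.3306 = 1.229 + 0.6049 = 1.834 mg/L.
DO = C_s − D = 9.15 − 1.834 = 7.316 mg/L.

DO ≈ 7.32 mg/L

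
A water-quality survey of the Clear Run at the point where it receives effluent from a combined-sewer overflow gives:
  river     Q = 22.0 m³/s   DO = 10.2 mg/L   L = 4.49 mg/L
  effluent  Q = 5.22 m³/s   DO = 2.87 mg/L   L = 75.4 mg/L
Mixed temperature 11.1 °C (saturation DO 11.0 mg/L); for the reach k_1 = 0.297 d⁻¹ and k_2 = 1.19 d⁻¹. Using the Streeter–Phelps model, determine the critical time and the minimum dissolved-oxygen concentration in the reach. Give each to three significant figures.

Mixed DO = (22.0×10.2 + 5.22×2.87)/(22.0+5.22) = 239.4/27.22 = 8.794 mg/L.
Mixed L₀ = (22.0×4.49 + 5.22×75.4)/(27.22) = 492.4/27.22 = 18.09 mg/L.
Initial deficit D₀ = C_s − DO₀ = 11.0 − 8.794 = 2.206 mg/L.
t_c = (1/0.8930) ln[(1.19/0.297)(1 − 2.206×0.8930/(0.297×18.09))] = 1.120 × ln(2.538) = 1.043 d.
D_c = (0.297/1.19) × 18.09 × e^(−0.297×1.043) = 0.2496 × 18.09 × 0.7336 = 3.312 mg/L.
Minimum DO = 11.0 − 3.312 = 7.688 mg/L.

t_c ≈ 1.04 d; minimum DO ≈ 7.69 mg/L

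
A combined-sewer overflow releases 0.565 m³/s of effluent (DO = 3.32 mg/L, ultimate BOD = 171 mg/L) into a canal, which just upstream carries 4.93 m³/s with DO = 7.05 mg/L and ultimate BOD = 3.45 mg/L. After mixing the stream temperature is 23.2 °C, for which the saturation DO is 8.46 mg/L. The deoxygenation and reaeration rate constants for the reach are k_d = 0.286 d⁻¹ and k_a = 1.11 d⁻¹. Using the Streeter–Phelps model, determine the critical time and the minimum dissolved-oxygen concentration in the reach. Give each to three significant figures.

t_c ≈ 1.30 d; minimum DO ≈ 4.78 mg/L

Mixed DO = (4.93×7.05 + 0.565×3.32)/(4.93+0.565) = 36.63/5.495 = 6.666 mg/L.
Mixed L₀ = (4.93×3.45 + 0.565×171)/(5.495) = 113.6/5.495 = 20.68 mg/L.
Initial deficit D₀ = C_s − DO₀ = 8.46 − 6.666 = 1.794 mg/L.
t_c = (1/0.8240) ln[(1.11/0.286)(1 − 1.794×0.8240/(0.286×20.68))] = 1.214 × ln(2.911) = 1.297 d.
D_c = (0.286/1.11) × 20.68 × e^(−0.286×1.297) = 0.2577 × 20.68 × 0.6901 = 3.677 mg/L.
Minimum DO = 8.46 − 3.677 = 4.783 mg/L.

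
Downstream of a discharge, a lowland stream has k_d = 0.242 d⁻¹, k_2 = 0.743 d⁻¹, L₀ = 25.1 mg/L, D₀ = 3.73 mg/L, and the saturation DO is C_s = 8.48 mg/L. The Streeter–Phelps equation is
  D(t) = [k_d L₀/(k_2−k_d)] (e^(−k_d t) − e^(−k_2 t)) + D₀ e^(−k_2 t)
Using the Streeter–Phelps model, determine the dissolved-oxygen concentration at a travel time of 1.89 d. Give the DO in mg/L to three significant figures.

DO ≈ 2.87 mg/L

k_d L₀/(k_2−k_d) = 0.242×25.1/(0.743−0.242) = 6.074/0.5010 = 12.12 mg/L.
e^(−k_d t) = e^(−0.242×1.890) = 0.6329; e^(−k_2 t) = e^(−0.743×1.890) = 0.2455.
D = 12.12 × (0.6329 − 0.2455) + 3.73 × 0.2455 = 4.697 + 0.9159 = 5.613 mg/L.
DO = C_s − D = 8.48 − 5.613 = 2.867 mg/L.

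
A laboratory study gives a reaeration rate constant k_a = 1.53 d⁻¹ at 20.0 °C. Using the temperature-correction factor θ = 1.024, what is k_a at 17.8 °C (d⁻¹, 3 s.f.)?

k_a ≈ 1.45 d⁻¹

k_a(T₂) = k_a(T₁) · θ^(T₂−T₁) = 1.53 × 1.024^(17.8−20.0)
= 1.53 × 1.024^-2.20 = 1.53 × 0.9492 = 1.452 d⁻¹.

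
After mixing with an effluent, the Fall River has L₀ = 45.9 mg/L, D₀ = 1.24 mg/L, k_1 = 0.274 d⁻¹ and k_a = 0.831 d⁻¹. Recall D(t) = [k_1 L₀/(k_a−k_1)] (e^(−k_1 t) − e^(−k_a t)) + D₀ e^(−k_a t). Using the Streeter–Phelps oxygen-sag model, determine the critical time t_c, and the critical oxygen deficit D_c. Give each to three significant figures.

t_c ≈ 1.89 d; D_c ≈ 9.02 mg/L

t_c = [1/(k_a−k_1)] ln[(k_a/k_1)(1 − D₀(k_a−k_1)/(k_1 L₀))]
= [1/(0.831−0.274)] ln[(0.831/0.274)(1 − 1.24×0.5570/(0.274×45.9))]
= (1/0.5570) ln[3.033 × 0.9451] = 1.795 × ln(2.866) = 1.795 × 1.053 = 1.891 d.
L(t_c) = L₀ e^(−k_1 t_c) = 45.9 × 0.5957 = 27.34 mg/L, and at the critical point k_a D_c = k_1 L, so D_c = (0.274/0.831) × 27.34 = 9.016 mg/L.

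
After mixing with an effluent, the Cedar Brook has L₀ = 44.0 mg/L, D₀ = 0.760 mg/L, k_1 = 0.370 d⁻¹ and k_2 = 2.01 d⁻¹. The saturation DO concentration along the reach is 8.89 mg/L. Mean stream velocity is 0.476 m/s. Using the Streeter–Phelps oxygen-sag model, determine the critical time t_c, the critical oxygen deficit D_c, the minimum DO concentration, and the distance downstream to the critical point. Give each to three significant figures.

At the critical point dD/dt = 0, so k_1 L₀ e^(−k_1 t) = k_2 D. Substituting D(t) from the Streeter–Phelps equation and solving for t gives
t_c = ln[(k_2/k_1)(1 − D₀(k_2−k_1)/(k_1 L₀))] / (k_2−k_1).
Here k_2−k_1 = 1.640 d⁻¹ and 1 − D₀(k_2−k_1)/(k_1 L₀) = 1 − 0.760×1.640/(0.370×44.0) = 0.9234, so
t_c = ln(5.432 × 0.9234) / 1.640 = 1.613 / 1.640 = 0.9834 d.
L(t_c) = L₀ e^(−k_1 t_c) = 44.0 × 0.6950 = 30.58 mg/L, and at the critical point k_2 D_c = k_1 L, so D_c = (0.370/2.01) × 30.58 = 5.629 mg/L.
Minimum DO = C_s − D_c = 8.89 − 5.629 = 3.261 mg/L.
x_c = v t_c = 0.476 m/s × 0.9834 d × 86400 s/d = 40440 m ≈ 40.4 km.

t_c ≈ 0.983 d; D_c ≈ 5.63 mg/L; min DO ≈ 3.26 mg/L; x_c ≈ 40.4 km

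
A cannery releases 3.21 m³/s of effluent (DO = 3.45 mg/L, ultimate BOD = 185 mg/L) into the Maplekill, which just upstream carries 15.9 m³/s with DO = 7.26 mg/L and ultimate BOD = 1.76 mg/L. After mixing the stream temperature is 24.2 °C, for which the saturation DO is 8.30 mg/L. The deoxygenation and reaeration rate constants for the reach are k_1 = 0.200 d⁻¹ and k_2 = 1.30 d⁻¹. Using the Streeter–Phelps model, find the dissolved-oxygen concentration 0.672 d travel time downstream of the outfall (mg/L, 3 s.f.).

Mixed DO = (15.9×7.26 + 3.21×3.45)/(15.9+3.21) = 126.5/19.11 = 6.620 mg/L.
Mixed L₀ = (15.9×1.76 + 3.21×185)/(19.11) = 621.8/19.11 = 32.54 mg/L.
Initial deficit D₀ = C_s − DO₀ = 8.30 − 6.620 = 1.680 mg/L.
D(0.672) = [0.200×32.54/(1.30−0.200)](e^(−0.200×0.672) − e^(−1.30×0.672)) + 1.680 e^(−1.30×0.672)
= 5.916 × (0.8742 − 0.4174) + 1.680 × 0.4174 = 3.404 mg/L.
DO = 8.30 − 3.404 = 4.896 mg/L.

DO ≈ 4.90 mg/L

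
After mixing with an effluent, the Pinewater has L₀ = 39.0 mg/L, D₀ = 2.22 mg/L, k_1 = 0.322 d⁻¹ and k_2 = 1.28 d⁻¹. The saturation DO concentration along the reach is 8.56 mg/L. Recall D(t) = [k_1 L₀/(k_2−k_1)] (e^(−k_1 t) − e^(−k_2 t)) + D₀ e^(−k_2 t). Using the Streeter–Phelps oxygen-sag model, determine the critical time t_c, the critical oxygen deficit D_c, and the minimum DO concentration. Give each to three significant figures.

t_c ≈ 1.25 d; D_c ≈ 6.57 mg/L; min DO ≈ 1.99 mg/L

At the critical point dD/dt = 0, so k_1 L₀ e^(−k_1 t) = k_2 D. Substituting D(t) from the Streeter–Phelps equation and solving for t gives
t_c = ln[(k_2/k_1)(1 − D₀(k_2−k_1)/(k_1 L₀))] / (k_2−k_1).
Here k_2−k_1 = 0.9580 d⁻¹ and 1 − D₀(k_2−k_1)/(k_1 L₀) = 1 − 2.22×0.9580/(0.322×39.0) = 0.8306, so
t_c = ln(3.975 × 0.8306) / 0.9580 = 1.195 / 0.9580 = 1.247 d.
D_c = (k_1/k_2) L₀ e^(−k_1 t_c) = (0.322/1.28) × 39.0 × e^(−0.322×1.247) = 0.2516 × 39.0 × 0.6693 = 6.567 mg/L.
Minimum DO = C_s − D_c = 8.56 − 6.567 = 1.993 mg/L.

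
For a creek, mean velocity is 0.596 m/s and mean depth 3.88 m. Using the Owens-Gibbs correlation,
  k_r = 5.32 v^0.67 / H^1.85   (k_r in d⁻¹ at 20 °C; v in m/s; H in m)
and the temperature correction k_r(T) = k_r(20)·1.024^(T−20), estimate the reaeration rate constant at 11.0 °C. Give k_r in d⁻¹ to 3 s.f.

k_r ≈ 0.247 d⁻¹

k_r(20) = 5.32 × 0.596^0.67 / 3.88^1.85 = 5.32 × 0.7070 / 12.28 = 0.3062 d⁻¹.
k_r(11.0) = 0.3062 × 1.024^(11.0−20) = 0.3062 × 0.8078 = 0.2473 d⁻¹.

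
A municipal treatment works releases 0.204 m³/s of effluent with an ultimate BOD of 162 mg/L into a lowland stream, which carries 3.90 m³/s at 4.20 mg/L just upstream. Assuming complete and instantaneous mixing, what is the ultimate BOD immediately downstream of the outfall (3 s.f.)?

Flow-weighted mixing: C = (Q_r C_r + Q_w C_w)/(Q_r + Q_w)
= (3.90×4.20 + 0.204×162)/(3.90 + 0.204) = 49.43/4.104 = 12.04 mg/L.

12.0 mg/L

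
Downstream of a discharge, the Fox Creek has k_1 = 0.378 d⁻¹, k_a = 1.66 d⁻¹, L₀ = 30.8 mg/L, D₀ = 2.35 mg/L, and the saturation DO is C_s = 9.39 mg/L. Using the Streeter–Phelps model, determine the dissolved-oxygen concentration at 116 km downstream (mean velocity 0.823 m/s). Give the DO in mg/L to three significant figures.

DO ≈ 4.94 mg/L

Travel time t = x/v = 116 km / (0.823 m/s) = 116000 m / 0.823 m/s = 140900 s = 1.631 d.
k_1 L₀/(k_a−k_1) = 0.378×30.8/(1.66−0.378) = 11.64/1.282 = 9.081 mg/L.
e^(−k_1 t) = e^(−0.378×1.631) = 0.5398; e^(−k_a t) = e^(−1.66×1.631) = 0.06667.
D = 9.081 × (0.5398 − 0.06667) + 2.35 × 0.06667 = 4.296 + 0.1567 = 4.453 mg/L.
DO = C_s − D = 9.39 − 4.453 = 4.937 mg/L.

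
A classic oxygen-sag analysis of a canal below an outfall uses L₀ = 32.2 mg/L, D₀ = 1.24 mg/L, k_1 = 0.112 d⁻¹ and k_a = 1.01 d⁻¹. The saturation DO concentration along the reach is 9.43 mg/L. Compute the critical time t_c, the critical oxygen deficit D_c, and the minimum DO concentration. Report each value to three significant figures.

At the critical point dD/dt = 0, so k_1 L₀ e^(−k_1 t) = k_a D. Substituting D(t) from the Streeter–Phelps equation and solving for t gives
t_c = ln[(k_a/k_1)(1 − D₀(k_a−k_1)/(k_1 L₀))] / (k_a−k_1).
Here k_a−k_1 = 0.8980 d⁻¹ and 1 − D₀(k_a−k_1)/(k_1 L₀) = 1 − 1.24×0.8980/(0.112×32.2) = 0.6912, so
t_c = ln(9.018 × 0.6912) / 0.8980 = 1.830 / 0.8980 = 2.038 d.
D_c = (k_1/k_a) L₀ e^(−k_1 t_c) = (0.112/1.01) × 32.2 × e^(−0.112×2.038) = 0.1109 × 32.2 × 0.7959 = 2.842 mg/L.
Minimum DO = C_s − D_c = 9.43 − 2.842 = 6.588 mg/L.

t_c ≈ 2.04 d; D_c ≈ 2.84 mg/L; min DO ≈ 6.59 mg/L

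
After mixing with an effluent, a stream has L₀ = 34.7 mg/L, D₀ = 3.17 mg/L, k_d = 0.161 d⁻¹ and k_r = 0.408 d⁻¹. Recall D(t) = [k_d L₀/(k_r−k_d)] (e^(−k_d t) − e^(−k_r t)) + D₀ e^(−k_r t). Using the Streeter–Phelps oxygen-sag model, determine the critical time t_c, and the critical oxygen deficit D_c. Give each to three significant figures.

t_c ≈ 3.15 d; D_c ≈ 8.24 mg/L

With k_r/k_d = 2.534 and 1 − D₀(k_r−k_d)/(k_d L₀) = 0.8598,
t_c = ln(2.534 × 0.8598) / (0.408 − 0.161) = ln(2.179) / 0.2470 = 0.7789/0.2470 = 3.153 d.
D_c = (k_d/k_r) L₀ e^(−k_d t_c) = (0.161/0.408) × 34.7 × e^(−0.161×3.153) = 0.3946 × 34.7 × 0.6019 = 8.242 mg/L.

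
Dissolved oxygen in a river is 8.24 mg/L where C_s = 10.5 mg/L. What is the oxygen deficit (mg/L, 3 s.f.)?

D ≈ 2.26 mg/L

D = C_s − C = 10.5 − 8.24 = 2.26 mg/L.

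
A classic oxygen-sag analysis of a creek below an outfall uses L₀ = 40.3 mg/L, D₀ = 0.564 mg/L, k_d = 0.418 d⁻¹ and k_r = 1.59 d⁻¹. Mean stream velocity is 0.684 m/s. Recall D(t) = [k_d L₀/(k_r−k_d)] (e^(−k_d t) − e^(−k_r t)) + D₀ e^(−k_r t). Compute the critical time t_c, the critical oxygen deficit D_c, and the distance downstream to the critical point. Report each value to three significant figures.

t_c ≈ 1.11 d; D_c ≈ 6.67 mg/L; x_c ≈ 65.3 km

At the critical point dD/dt = 0, so k_d L₀ e^(−k_d t) = k_r D. Substituting D(t) from the Streeter–Phelps equation and solving for t gives
t_c = ln[(k_r/k_d)(1 − D₀(k_r−k_d)/(k_d L₀))] / (k_r−k_d).
Here k_r−k_d = 1.172 d⁻¹ and 1 − D₀(k_r−k_d)/(k_d L₀) = 1 − 0.564×1.172/(0.418×40.3) = 0.9608, so
t_c = ln(3.804 × 0.9608) / 1.172 = 1.296 / 1.172 = 1.106 d.
D_c = (k_d/k_r) L₀ e^(−k_d t_c) = (0.418/1.59) × 40.3 × e^(−0.418×1.106) = 0.2629 × 40.3 × 0.6299 = 6.673 mg/L.
x_c = v t_c = 0.684 m/s × 1.106 d × 86400 s/d = 65350 m ≈ 65.3 km.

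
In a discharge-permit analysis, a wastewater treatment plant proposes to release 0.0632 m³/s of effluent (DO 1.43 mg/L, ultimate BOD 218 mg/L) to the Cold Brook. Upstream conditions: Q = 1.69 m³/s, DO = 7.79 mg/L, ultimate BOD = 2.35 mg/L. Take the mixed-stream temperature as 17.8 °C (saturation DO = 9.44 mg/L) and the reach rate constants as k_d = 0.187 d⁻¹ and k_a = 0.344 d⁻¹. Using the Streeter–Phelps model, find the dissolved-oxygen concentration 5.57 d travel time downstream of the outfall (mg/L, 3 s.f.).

DO ≈ 6.68 mg/L

Mixed DO = (1.69×7.79 + 0.0632×1.43)/(1.69+0.0632) = 13.26/1.753 = 7.561 mg/L.
Mixed L₀ = (1.69×2.35 + 0.0632×218)/(1.753) = 17.75/1.753 = 10.12 mg/L.
Initial deficit D₀ = C_s − DO₀ = 9.44 − 7.561 = 1.879 mg/L.
D(5.57) = [0.187×10.12/(0.344−0.187)](e^(−0.187×5.57) − e^(−0.344×5.57)) + 1.879 e^(−0.344×5.57)
= 12.06 × (0.3529 − 0.1472) + 1.879 × 0.1472 = 2.757 mg/L.
DO = 9.44 − 2.757 = 6.683 mg/L.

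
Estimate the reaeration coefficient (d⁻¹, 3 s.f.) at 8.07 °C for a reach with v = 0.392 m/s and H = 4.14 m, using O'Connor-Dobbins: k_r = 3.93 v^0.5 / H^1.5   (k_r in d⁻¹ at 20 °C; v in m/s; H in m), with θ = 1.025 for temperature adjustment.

k_r(20) = 3.93 × 0.392^0.5 / 4.14^1.5 = 3.93 × 0.6261 / 8.424 = 0.2921 d⁻¹.
k_r(8.07) = 0.2921 × 1.025^(8.07−20) = 0.2921 × 0.7448 = 0.2176 d⁻¹.

k_r ≈ 0.218 d⁻¹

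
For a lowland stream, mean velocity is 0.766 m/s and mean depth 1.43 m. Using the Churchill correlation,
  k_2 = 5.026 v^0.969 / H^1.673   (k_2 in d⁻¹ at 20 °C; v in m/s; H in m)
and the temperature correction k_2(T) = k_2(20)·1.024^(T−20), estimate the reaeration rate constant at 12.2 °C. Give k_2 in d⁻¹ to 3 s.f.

k_2(20) = 5.026 × 0.766^0.969 / 1.43^1.673 = 5.026 × 0.7724 / 1.819 = 2.134 d⁻¹.
k_2(12.2) = 2.134 × 1.024^(12.2−20) = 2.134 × 0.8311 = 1.773 d⁻¹.

k_2 ≈ 1.77 d⁻¹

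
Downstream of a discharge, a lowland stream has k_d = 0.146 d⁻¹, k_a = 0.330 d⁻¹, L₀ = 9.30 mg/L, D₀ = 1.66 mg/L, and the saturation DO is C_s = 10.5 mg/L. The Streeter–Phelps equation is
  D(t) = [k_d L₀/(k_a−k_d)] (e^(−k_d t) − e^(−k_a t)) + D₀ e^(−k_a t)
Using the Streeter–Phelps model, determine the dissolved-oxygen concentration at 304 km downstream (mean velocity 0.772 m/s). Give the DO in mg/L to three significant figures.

Travel time t = x/v = 304 km / (0.772 m/s) = 304000 m / 0.772 m/s = 393800 s = 4.558 d.
k_d L₀/(k_a−k_d) = 0.146×9.30/(0.330−0.146) = 1.358/0.1840 = 7.379 mg/L.
e^(−k_d t) = e^(−0.146×4.558) = 0.5141; e^(−k_a t) = e^(−0.330×4.558) = 0.2222.
D = 7.379 × (0.5141 − 0.2222) + 1.66 × 0.2222 = 2.153 + 0.3689 = 2.522 mg/L.
DO = C_s − D = 10.5 − 2.522 = 7.978 mg/L.

DO ≈ 7.98 mg/L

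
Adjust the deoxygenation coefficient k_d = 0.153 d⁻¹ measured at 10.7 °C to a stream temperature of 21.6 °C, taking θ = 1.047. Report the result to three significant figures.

k_d(T₂) = k_d(T₁) · θ^(T₂−T₁) = 0.153 × 1.047^(21.6−10.7)
= 0.153 × 1.047^10.9 = 0.153 × 1.650 = 0.2524 d⁻¹.

k_d ≈ 0.252 d⁻¹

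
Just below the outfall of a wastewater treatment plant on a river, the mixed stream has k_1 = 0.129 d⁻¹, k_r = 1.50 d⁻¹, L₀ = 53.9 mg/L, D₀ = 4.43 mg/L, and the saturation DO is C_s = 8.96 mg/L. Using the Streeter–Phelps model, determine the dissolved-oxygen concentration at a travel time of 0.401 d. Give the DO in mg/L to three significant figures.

k_1 L₀/(k_r−k_1) = 0.129×53.9/(1.50−0.129) = 6.953/1.371 = 5.072 mg/L.
e^(−k_1 t) = e^(−0.129×0.4010) = 0.9496; e^(−k_r t) = e^(−1.50×0.4010) = 0.5480.
D = 5.072 × (0.9496 − 0.5480) + 4.43 × 0.5480 = 2.037 + 2.428 = 4.464 mg/L.
DO = C_s − D = 8.96 − 4.464 = 4.496 mg/L.

DO ≈ 4.50 mg/L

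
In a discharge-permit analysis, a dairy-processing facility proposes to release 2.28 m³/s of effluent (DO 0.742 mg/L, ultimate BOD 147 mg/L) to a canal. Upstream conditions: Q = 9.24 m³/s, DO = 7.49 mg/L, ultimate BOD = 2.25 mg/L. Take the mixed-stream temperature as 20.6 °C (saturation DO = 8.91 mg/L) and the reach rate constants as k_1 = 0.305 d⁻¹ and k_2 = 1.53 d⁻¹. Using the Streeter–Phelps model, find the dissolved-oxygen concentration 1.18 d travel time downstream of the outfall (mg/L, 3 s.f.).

DO ≈ 4.35 mg/L

Mixed DO = (9.24×7.49 + 2.28×0.742)/(9.24+2.28) = 70.90/11.52 = 6.154 mg/L.
Mixed L₀ = (9.24×2.25 + 2.28×147)/(11.52) = 355.9/11.52 = 30.90 mg/L.
Initial deficit D₀ = C_s − DO₀ = 8.91 − 6.154 = 2.756 mg/L.
D(1.18) = [0.305×30.90/(1.53−0.305)](e^(−0.305×1.18) − e^(−1.53×1.18)) + 2.756 e^(−1.53×1.18)
= 7.693 × (0.6977 − 0.1644) + 2.756 × 0.1644 = 4.556 mg/L.
DO = 8.91 − 4.556 = 4.354 mg/L.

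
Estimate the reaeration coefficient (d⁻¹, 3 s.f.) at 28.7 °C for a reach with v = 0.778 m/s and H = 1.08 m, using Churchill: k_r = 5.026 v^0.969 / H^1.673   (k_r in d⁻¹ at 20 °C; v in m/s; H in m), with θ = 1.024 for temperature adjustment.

k_r(20) = 5.026 × 0.778^0.969 / 1.08^1.673 = 5.026 × 0.7841 / 1.137 = 3.465 d⁻¹.
k_r(28.7) = 3.465 × 1.024^(28.7−20) = 3.465 × 1.229 = 4.259 d⁻¹.

k_r ≈ 4.26 d⁻¹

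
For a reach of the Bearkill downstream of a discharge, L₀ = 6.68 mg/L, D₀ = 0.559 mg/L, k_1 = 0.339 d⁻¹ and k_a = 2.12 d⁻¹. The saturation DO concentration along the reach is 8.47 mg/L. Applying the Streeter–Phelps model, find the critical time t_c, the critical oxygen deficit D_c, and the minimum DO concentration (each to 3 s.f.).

t_c = [1/(k_a−k_1)] ln[(k_a/k_1)(1 − D₀(k_a−k_1)/(k_1 L₀))]
= [1/(2.12−0.339)] ln[(2.12/0.339)(1 − 0.559×1.781/(0.339×6.68))]
= (1/1.781) ln[6.254 × 0.5604] = 0.5615 × ln(3.504) = 0.5615 × 1.254 = 0.7041 d.
D_c = (k_1/k_a) L₀ e^(−k_1 t_c) = (0.339/2.12) × 6.68 × e^(−0.339×0.7041) = 0.1599 × 6.68 × 0.7877 = 0.8414 mg/L.
Minimum DO = C_s − D_c = 8.47 − 0.8414 = 7.629 mg/L.

t_c ≈ 0.704 d; D_c ≈ 0.841 mg/L; min DO ≈ 7.63 mg/L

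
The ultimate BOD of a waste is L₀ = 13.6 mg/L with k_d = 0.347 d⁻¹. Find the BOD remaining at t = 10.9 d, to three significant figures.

L_t = L₀ e^(−k_d t) = 13.6 × e^(−0.347×10.9) = 13.6 × 0.02277 = 0.3097 mg/L.

L ≈ 0.310 mg/L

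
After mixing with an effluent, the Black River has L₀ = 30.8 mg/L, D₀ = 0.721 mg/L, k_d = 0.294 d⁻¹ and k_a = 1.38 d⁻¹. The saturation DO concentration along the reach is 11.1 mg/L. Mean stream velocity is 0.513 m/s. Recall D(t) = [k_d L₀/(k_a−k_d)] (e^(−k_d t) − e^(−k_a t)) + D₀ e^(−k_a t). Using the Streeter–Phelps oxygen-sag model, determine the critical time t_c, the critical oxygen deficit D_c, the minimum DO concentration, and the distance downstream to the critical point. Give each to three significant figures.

At the critical point dD/dt = 0, so k_d L₀ e^(−k_d t) = k_a D. Substituting D(t) from the Streeter–Phelps equation and solving for t gives
t_c = ln[(k_a/k_d)(1 − D₀(k_a−k_d)/(k_d L₀))] / (k_a−k_d).
Here k_a−k_d = 1.086 d⁻¹ and 1 − D₀(k_a−k_d)/(k_d L₀) = 1 − 0.721×1.086/(0.294×30.8) = 0.9135, so
t_c = ln(4.694 × 0.9135) / 1.086 = 1.456 / 1.086 = 1.341 d.
L(t_c) = L₀ e^(−k_d t_c) = 30.8 × 0.6743 = 20.77 mg/L, and at the critical point k_a D_c = k_d L, so D_c = (0.294/1.38) × 20.77 = 4.424 mg/L.
Minimum DO = C_s − D_c = 11.1 − 4.424 = 6.676 mg/L.
x_c = v t_c = 0.513 m/s × 1.341 d × 86400 s/d = 59420 m ≈ 59.4 km.

t_c ≈ 1.34 d; D_c ≈ 4.42 mg/L; min DO ≈ 6.68 mg/L; x_c ≈ 59.4 km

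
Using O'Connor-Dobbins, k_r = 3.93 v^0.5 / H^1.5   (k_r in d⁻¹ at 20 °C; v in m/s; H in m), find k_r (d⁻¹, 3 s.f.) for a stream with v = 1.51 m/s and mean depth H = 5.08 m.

k_r ≈ 0.422 d⁻¹

k_r = 3.93 × 1.51^0.5 / 5.08^1.5 = 3.93 × 1.229 / 11.45 = 0.4218 d⁻¹.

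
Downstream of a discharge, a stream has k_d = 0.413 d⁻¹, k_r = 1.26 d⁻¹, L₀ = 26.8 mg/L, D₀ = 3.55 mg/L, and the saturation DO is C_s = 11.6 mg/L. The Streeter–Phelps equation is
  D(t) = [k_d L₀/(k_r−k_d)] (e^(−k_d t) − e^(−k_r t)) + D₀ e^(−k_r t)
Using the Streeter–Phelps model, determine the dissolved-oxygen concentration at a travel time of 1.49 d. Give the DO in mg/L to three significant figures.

k_d L₀/(k_r−k_d) = 0.413×26.8/(1.26−0.413) = 11.07/0.8470 = 13.07 mg/L.
e^(−k_d t) = e^(−0.413×1.490) = 0.5404; e^(−k_r t) = e^(−1.26×1.490) = 0.1530.
D = 13.07 × (0.5404 − 0.1530) + 3.55 × 0.1530 = 5.063 + 0.5431 = 5.606 mg/L.
DO = C_s − D = 11.6 − 5.606 = 5.994 mg/L.

DO ≈ 5.99 mg/L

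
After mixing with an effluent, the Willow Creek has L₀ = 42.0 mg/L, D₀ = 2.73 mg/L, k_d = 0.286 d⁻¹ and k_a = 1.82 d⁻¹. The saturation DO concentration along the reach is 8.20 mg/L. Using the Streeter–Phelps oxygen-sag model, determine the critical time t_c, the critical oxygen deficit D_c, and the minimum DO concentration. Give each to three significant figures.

At the critical point dD/dt = 0, so k_d L₀ e^(−k_d t) = k_a D. Substituting D(t) from the Streeter–Phelps equation and solving for t gives
t_c = ln[(k_a/k_d)(1 − D₀(k_a−k_d)/(k_d L₀))] / (k_a−k_d).
Here k_a−k_d = 1.534 d⁻¹ and 1 − D₀(k_a−k_d)/(k_d L₀) = 1 − 2.73×1.534/(0.286×42.0) = 0.6514, so
t_c = ln(6.364 × 0.6514) / 1.534 = 1.422 / 1.534 = 0.9269 d.
D_c = (k_d/k_a) L₀ e^(−k_d t_c) = (0.286/1.82) × 42.0 × e^(−0.286×0.9269) = 0.1571 × 42.0 × 0.7671 = 5.063 mg/L.
Minimum DO = C_s − D_c = 8.20 − 5.063 = 3.137 mg/L.

t_c ≈ 0.927 d; D_c ≈ 5.06 mg/L; min DO ≈ 3.14 mg/L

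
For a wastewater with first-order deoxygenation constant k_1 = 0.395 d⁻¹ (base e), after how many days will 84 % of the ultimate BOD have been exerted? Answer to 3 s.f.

t ≈ 4.64 d

y/L₀ = 1 − e^(−k_1 t) = 0.84 ⇒ e^(−k_1 t) = 0.160
t = −ln(0.160) / 0.395 = 1.833 / 0.395 = 4.639 d.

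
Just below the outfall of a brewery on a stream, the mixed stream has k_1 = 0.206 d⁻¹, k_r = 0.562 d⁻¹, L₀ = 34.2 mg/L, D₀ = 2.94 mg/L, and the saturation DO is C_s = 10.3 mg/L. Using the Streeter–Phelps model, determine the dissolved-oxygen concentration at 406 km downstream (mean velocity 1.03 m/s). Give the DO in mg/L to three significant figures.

Travel time t = x/v = 406 km / (1.03 m/s) = 406000 m / 1.03 m/s = 394200 s = 4.562 d.
k_1 L₀/(k_r−k_1) = 0.206×34.2/(0.562−0.206) = 7.045/0.3560 = 19.79 mg/L.
e^(−k_1 t) = e^(−0.206×4.562) = 0.3907; e^(−k_r t) = e^(−0.562×4.562) = 0.07700.
D = 19.79 × (0.3907 − 0.07700) + 2.94 × 0.07700 = 6.208 + 0.2264 = 6.434 mg/L.
DO = C_s − D = 10.3 − 6.434 = 3.866 mg/L.

DO ≈ 3.87 mg/L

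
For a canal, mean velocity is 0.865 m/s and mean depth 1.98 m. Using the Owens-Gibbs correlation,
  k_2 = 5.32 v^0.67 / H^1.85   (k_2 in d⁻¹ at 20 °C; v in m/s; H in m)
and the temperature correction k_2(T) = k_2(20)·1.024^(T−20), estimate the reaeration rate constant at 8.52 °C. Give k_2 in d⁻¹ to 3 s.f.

k_2 ≈ 1.04 d⁻¹

k_2(20) = 5.32 × 0.865^0.67 / 1.98^1.85 = 5.32 × 0.9074 / 3.539 = 1.364 d⁻¹.
k_2(8.52) = 1.364 × 1.024^(8.52−20) = 1.364 × 0.7617 = 1.039 d⁻¹.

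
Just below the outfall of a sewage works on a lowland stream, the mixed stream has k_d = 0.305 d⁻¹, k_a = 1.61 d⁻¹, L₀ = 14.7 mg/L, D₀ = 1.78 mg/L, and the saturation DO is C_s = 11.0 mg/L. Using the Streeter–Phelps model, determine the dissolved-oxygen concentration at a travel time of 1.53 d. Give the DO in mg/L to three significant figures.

k_d L₀/(k_a−k_d) = 0.305×14.7/(1.61−0.305) = 4.483/1.305 = 3.436 mg/L.
e^(−k_d t) = e^(−0.305×1.530) = 0.6271; e^(−k_a t) = e^(−1.61×1.530) = 0.08515.
D = 3.436 × (0.6271 − 0.08515) + 1.78 × 0.08515 = 1.862 + 0.1516 = 2.014 mg/L.
DO = C_s − D = 11.0 − 2.014 = 8.986 mg/L.

DO ≈ 8.99 mg/L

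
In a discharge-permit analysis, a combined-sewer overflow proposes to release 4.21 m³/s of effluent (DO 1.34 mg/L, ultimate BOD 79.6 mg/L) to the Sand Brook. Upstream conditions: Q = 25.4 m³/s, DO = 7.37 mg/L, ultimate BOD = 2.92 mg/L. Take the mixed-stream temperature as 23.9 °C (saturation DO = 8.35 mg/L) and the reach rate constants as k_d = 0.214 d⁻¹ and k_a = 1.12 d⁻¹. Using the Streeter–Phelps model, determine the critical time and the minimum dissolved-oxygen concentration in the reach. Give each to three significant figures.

t_c ≈ 0.914 d; minimum DO ≈ 6.18 mg/L

Mixed DO = (25.4×7.37 + 4.21×1.34)/(25.4+4.21) = 192.8/29.61 = 6.513 mg/L.
Mixed L₀ = (25.4×2.92 + 4.21×79.6)/(29.61) = 409.3/29.61 = 13.82 mg/L.
Initial deficit D₀ = C_s − DO₀ = 8.35 − 6.513 = 1.837 mg/L.
t_c = (1/0.9060) ln[(1.12/0.214)(1 − 1.837×0.9060/(0.214×13.82))] = 1.104 × ln(2.288) = 0.9137 d.
D_c = (0.214/1.12) × 13.82 × e^(−0.214×0.9137) = 0.1911 × 13.82 × 0.8224 = 2.172 mg/L.
Minimum DO = 8.35 − 2.172 = 6.178 mg/L.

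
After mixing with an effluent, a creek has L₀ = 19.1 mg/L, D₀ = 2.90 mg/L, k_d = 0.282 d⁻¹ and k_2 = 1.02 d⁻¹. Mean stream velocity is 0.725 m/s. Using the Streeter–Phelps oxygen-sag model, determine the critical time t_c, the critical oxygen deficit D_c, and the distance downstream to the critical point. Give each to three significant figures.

t_c ≈ 1.06 d; D_c ≈ 3.92 mg/L; x_c ≈ 66.1 km

With k_2/k_d = 3.617 and 1 − D₀(k_2−k_d)/(k_d L₀) = 0.6027,
t_c = ln(3.617 × 0.6027) / (1.02 − 0.282) = ln(2.180) / 0.7380 = 0.7792/0.7380 = 1.056 d.
D_c = (k_d/k_2) L₀ e^(−k_d t_c) = (0.282/1.02) × 19.1 × e^(−0.282×1.056) = 0.2765 × 19.1 × 0.7425 = 3.921 mg/L.
x_c = v t_c = 0.725 m/s × 1.056 d × 86400 s/d = 66140 m ≈ 66.1 km.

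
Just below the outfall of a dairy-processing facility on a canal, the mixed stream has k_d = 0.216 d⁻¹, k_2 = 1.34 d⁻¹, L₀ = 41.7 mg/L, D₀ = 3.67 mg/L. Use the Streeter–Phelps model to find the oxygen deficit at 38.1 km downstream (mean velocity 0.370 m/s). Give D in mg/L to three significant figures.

Travel time t = x/v = 38.1 km / (0.370 m/s) = 38100 m / 0.370 m/s = 103000 s = 1.192 d.
k_d L₀/(k_2−k_d) = 0.216×41.7/(1.34−0.216) = 9.007/1.124 = 8.014 mg/L.
e^(−k_d t) = e^(−0.216×1.192) = 0.7730; e^(−k_2 t) = e^(−1.34×1.192) = 0.2025.
D = 8.014 × (0.7730 − 0.2025) + 3.67 × 0.2025 = 4.572 + 0.7432 = 5.315 mg/L.

D ≈ 5.32 mg/L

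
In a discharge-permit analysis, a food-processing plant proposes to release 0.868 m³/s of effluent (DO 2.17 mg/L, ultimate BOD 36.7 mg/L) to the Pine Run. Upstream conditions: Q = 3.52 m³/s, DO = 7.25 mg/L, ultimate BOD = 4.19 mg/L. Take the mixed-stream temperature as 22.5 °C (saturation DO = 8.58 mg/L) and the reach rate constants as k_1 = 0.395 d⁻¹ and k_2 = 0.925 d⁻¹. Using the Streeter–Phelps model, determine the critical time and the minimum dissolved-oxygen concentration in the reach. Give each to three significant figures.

t_c ≈ 0.946 d; minimum DO ≈ 5.46 mg/L

Mixed DO = (3.52×7.25 + 0.868×2.17)/(3.52+0.868) = 27.40/4.388 = 6.245 mg/L.
Mixed L₀ = (3.52×4.19 + 0.868×36.7)/(4.388) = 46.60/4.388 = 10.62 mg/L.
Initial deficit D₀ = C_s − DO₀ = 8.58 − 6.245 = 2.335 mg/L.
t_c = (1/0.5300) ln[(0.925/0.395)(1 − 2.335×0.5300/(0.395×10.62))] = 1.887 × ln(1.651) = 0.9460 d.
D_c = (0.395/0.925) × 10.62 × e^(−0.395×0.9460) = 0.4270 × 10.62 × 0.6882 = 3.121 mg/L.
Minimum DO = 8.58 − 3.121 = 5.459 mg/L.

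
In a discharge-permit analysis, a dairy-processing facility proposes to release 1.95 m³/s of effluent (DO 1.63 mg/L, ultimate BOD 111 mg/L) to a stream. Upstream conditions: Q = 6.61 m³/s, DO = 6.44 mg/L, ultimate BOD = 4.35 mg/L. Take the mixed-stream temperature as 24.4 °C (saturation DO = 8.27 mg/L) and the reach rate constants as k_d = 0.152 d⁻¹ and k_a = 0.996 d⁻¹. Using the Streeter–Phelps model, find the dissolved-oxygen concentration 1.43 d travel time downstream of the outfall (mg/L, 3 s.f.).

DO ≈ 4.66 mg/L

Mixed DO = (6.61×6.44 + 1.95×1.63)/(6.61+1.95) = 45.75/8.560 = 5.344 mg/L.
Mixed L₀ = (6.61×4.35 + 1.95×111)/(8.560) = 245.2/8.560 = 28.65 mg/L.
Initial deficit D₀ = C_s − DO₀ = 8.27 − 5.344 = 2.926 mg/L.
D(1.43) = [0.152×28.65/(0.996−0.152)](e^(−0.152×1.43) − e^(−0.996×1.43)) + 2.926 e^(−0.996×1.43)
= 5.159 × (0.8046 − 0.2407) + 2.926 × 0.2407 = 3.614 mg/L.
DO = 8.27 − 3.614 = 4.656 mg/L.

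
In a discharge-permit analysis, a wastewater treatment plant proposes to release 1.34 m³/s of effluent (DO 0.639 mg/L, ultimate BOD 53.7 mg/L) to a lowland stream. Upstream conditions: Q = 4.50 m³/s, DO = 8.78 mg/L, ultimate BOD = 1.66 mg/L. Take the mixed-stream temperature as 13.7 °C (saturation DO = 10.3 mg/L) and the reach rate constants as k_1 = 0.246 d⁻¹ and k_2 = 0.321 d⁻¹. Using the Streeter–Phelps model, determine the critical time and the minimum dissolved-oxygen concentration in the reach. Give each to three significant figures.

t_c ≈ 2.49 d; minimum DO ≈ 4.66 mg/L

Mixed DO = (4.50×8.78 + 1.34×0.639)/(4.50+1.34) = 40.37/5.840 = 6.912 mg/L.
Mixed L₀ = (4.50×1.66 + 1.34×53.7)/(5.840) = 79.43/5.840 = 13.60 mg/L.
Initial deficit D₀ = C_s − DO₀ = 10.3 − 6.912 = 3.388 mg/L.
t_c = (1/0.07500) ln[(0.321/0.246)(1 − 3.388×0.07500/(0.246×13.60))] = 13.33 × ln(1.206) = 2.495 d.
D_c = (0.246/0.321) × 13.60 × e^(−0.246×2.495) = 0.7664 × 13.60 × 0.5413 = 5.642 mg/L.
Minimum DO = 10.3 − 5.642 = 4.658 mg/L.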